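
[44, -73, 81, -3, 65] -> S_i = Random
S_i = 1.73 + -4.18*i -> [1.73, -2.45, -6.63, -10.81, -14.99]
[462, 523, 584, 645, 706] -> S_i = 462 + 61*i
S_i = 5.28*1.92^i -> [5.28, 10.14, 19.46, 37.37, 71.75]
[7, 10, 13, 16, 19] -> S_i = 7 + 3*i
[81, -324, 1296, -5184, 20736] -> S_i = 81*-4^i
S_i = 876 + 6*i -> [876, 882, 888, 894, 900]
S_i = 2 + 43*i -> [2, 45, 88, 131, 174]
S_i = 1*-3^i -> [1, -3, 9, -27, 81]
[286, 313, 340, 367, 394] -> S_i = 286 + 27*i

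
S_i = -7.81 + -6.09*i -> [-7.81, -13.9, -19.99, -26.08, -32.17]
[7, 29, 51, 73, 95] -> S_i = 7 + 22*i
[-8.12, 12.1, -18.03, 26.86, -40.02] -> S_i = -8.12*(-1.49)^i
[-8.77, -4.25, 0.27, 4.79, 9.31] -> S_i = -8.77 + 4.52*i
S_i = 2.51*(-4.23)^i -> [2.51, -10.62, 44.91, -189.97, 803.59]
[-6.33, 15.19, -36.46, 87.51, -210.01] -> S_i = -6.33*(-2.40)^i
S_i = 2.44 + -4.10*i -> [2.44, -1.66, -5.76, -9.86, -13.96]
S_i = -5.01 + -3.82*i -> [-5.01, -8.83, -12.65, -16.47, -20.29]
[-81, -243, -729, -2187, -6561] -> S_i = -81*3^i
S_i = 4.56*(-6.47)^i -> [4.56, -29.5, 190.89, -1235.03, 7990.65]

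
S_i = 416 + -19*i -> [416, 397, 378, 359, 340]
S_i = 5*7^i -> [5, 35, 245, 1715, 12005]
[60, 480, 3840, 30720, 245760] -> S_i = 60*8^i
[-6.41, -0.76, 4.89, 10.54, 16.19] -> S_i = -6.41 + 5.65*i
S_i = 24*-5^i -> [24, -120, 600, -3000, 15000]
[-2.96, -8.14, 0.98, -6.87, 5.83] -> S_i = Random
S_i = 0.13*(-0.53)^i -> [0.13, -0.07, 0.04, -0.02, 0.01]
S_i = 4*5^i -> [4, 20, 100, 500, 2500]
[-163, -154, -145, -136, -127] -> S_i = -163 + 9*i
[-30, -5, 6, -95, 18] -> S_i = Random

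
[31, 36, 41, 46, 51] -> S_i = 31 + 5*i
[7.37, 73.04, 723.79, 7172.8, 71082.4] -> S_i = 7.37*9.91^i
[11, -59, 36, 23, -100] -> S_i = Random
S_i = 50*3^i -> [50, 150, 450, 1350, 4050]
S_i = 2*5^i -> [2, 10, 50, 250, 1250]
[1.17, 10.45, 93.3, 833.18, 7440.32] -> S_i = 1.17*8.93^i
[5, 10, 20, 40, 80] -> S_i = 5*2^i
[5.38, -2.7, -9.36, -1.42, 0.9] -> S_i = Random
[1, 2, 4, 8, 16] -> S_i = 1*2^i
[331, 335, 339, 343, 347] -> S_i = 331 + 4*i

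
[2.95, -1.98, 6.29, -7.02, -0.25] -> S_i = Random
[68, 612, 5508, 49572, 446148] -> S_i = 68*9^i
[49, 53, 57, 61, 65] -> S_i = 49 + 4*i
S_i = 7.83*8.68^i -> [7.83, 67.96, 589.93, 5120.6, 44446.82]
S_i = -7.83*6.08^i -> [-7.83, -47.61, -289.45, -1759.84, -10699.81]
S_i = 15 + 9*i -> [15, 24, 33, 42, 51]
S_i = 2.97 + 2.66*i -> [2.97, 5.63, 8.29, 10.95, 13.61]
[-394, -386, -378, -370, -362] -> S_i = -394 + 8*i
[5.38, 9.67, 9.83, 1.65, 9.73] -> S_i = Random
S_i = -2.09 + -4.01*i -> [-2.09, -6.1, -10.11, -14.12, -18.13]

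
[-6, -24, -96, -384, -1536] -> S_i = -6*4^i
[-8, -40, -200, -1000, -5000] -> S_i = -8*5^i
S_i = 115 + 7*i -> [115, 122, 129, 136, 143]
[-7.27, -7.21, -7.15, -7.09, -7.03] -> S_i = -7.27 + 0.06*i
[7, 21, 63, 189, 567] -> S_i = 7*3^i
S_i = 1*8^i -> [1, 8, 64, 512, 4096]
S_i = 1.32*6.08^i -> [1.32, 8.03, 48.8, 296.68, 1803.8]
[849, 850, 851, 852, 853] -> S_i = 849 + 1*i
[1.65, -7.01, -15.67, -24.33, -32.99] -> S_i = 1.65 + -8.66*i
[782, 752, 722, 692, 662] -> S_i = 782 + -30*i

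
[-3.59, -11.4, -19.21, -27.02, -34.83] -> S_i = -3.59 + -7.81*i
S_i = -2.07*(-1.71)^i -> [-2.07, 3.54, -6.05, 10.35, -17.7]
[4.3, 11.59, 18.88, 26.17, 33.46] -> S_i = 4.30 + 7.29*i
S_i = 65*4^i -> [65, 260, 1040, 4160, 16640]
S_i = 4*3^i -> [4, 12, 36, 108, 324]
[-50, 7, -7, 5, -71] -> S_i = Random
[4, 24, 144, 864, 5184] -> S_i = 4*6^i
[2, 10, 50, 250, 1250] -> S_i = 2*5^i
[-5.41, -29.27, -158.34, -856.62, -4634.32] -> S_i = -5.41*5.41^i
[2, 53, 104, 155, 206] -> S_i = 2 + 51*i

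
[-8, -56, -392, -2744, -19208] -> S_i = -8*7^i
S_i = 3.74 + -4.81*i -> [3.74, -1.07, -5.88, -10.69, -15.5]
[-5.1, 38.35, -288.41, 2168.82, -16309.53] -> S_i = -5.10*(-7.52)^i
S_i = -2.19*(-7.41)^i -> [-2.19, 16.23, -120.25, 891.04, -6602.63]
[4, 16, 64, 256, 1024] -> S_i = 4*4^i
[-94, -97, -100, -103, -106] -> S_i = -94 + -3*i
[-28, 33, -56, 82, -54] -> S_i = Random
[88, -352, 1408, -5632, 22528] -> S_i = 88*-4^i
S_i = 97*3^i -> [97, 291, 873, 2619, 7857]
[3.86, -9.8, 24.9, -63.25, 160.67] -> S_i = 3.86*(-2.54)^i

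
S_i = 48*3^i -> [48, 144, 432, 1296, 3888]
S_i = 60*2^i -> [60, 120, 240, 480, 960]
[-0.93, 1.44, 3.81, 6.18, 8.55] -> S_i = -0.93 + 2.37*i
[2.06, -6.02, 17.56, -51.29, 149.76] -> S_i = 2.06*(-2.92)^i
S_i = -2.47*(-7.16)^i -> [-2.47, 17.69, -126.63, 906.64, -6491.56]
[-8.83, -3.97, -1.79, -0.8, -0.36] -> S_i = -8.83*0.45^i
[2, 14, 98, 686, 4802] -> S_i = 2*7^i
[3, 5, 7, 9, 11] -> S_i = 3 + 2*i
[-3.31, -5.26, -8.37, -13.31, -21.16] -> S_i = -3.31*1.59^i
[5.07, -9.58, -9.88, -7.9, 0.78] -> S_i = Random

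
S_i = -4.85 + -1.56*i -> [-4.85, -6.41, -7.97, -9.53, -11.09]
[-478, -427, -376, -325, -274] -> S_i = -478 + 51*i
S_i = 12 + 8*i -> [12, 20, 28, 36, 44]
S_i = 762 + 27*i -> [762, 789, 816, 843, 870]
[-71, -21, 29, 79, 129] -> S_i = -71 + 50*i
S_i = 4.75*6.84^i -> [4.75, 32.49, 222.23, 1520.06, 10397.24]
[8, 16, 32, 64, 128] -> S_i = 8*2^i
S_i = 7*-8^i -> [7, -56, 448, -3584, 28672]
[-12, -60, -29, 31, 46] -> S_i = Random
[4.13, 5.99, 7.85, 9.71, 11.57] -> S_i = 4.13 + 1.86*i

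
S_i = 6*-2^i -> [6, -12, 24, -48, 96]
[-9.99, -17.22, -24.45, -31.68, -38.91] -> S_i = -9.99 + -7.23*i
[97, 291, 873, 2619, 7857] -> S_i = 97*3^i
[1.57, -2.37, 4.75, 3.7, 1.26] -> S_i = Random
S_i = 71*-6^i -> [71, -426, 2556, -15336, 92016]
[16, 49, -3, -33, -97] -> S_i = Random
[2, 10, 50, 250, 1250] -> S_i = 2*5^i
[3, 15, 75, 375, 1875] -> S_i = 3*5^i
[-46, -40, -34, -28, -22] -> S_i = -46 + 6*i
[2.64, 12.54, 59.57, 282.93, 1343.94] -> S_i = 2.64*4.75^i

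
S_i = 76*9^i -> [76, 684, 6156, 55404, 498636]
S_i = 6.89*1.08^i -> [6.89, 7.44, 8.04, 8.68, 9.37]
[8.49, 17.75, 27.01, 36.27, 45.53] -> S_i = 8.49 + 9.26*i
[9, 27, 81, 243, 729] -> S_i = 9*3^i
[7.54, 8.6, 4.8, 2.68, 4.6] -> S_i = Random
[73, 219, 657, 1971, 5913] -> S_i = 73*3^i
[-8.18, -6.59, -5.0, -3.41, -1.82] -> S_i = -8.18 + 1.59*i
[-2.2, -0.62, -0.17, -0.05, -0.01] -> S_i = -2.20*0.28^i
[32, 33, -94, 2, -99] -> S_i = Random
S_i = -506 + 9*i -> [-506, -497, -488, -479, -470]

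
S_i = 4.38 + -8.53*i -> [4.38, -4.15, -12.68, -21.21, -29.74]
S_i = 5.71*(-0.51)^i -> [5.71, -2.91, 1.49, -0.76, 0.39]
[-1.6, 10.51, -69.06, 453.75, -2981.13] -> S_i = -1.60*(-6.57)^i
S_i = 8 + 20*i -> [8, 28, 48, 68, 88]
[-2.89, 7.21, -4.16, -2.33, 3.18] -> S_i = Random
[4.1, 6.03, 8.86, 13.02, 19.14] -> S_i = 4.10*1.47^i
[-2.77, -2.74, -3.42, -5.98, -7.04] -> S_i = Random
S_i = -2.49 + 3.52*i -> [-2.49, 1.03, 4.55, 8.07, 11.59]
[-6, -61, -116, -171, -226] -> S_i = -6 + -55*i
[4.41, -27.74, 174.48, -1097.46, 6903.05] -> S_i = 4.41*(-6.29)^i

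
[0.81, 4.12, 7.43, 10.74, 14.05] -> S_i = 0.81 + 3.31*i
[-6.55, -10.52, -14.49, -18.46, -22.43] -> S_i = -6.55 + -3.97*i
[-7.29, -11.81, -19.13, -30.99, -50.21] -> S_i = -7.29*1.62^i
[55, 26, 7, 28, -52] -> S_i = Random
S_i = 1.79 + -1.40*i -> [1.79, 0.39, -1.01, -2.41, -3.81]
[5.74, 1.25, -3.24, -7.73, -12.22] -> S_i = 5.74 + -4.49*i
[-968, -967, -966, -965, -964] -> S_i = -968 + 1*i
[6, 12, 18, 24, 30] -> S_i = 6 + 6*i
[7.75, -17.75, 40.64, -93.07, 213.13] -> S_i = 7.75*(-2.29)^i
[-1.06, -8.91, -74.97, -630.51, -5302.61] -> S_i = -1.06*8.41^i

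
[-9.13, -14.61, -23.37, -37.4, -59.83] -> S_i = -9.13*1.60^i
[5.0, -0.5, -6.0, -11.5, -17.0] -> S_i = 5.00 + -5.50*i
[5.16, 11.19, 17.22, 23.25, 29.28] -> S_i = 5.16 + 6.03*i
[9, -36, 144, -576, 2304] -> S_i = 9*-4^i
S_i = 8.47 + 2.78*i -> [8.47, 11.25, 14.03, 16.81, 19.59]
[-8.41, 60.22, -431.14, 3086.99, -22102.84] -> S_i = -8.41*(-7.16)^i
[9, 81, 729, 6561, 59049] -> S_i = 9*9^i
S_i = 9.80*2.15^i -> [9.8, 21.07, 45.3, 97.4, 209.4]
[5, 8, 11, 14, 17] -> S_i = 5 + 3*i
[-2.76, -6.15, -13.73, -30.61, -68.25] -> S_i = -2.76*2.23^i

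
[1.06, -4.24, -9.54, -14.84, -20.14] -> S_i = 1.06 + -5.30*i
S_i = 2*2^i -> [2, 4, 8, 16, 32]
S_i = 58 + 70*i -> [58, 128, 198, 268, 338]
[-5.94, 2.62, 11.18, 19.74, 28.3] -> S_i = -5.94 + 8.56*i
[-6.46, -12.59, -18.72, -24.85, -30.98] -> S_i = -6.46 + -6.13*i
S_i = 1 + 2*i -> [1, 3, 5, 7, 9]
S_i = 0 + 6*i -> [0, 6, 12, 18, 24]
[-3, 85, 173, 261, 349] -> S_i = -3 + 88*i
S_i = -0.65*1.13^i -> [-0.65, -0.73, -0.83, -0.94, -1.06]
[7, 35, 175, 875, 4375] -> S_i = 7*5^i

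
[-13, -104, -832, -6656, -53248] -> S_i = -13*8^i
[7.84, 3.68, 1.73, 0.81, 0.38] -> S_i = 7.84*0.47^i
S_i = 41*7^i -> [41, 287, 2009, 14063, 98441]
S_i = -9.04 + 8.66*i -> [-9.04, -0.38, 8.28, 16.94, 25.6]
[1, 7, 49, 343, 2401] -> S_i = 1*7^i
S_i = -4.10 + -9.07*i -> [-4.1, -13.17, -22.24, -31.31, -40.38]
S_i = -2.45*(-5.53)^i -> [-2.45, 13.55, -74.92, 414.33, -2291.22]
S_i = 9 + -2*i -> [9, 7, 5, 3, 1]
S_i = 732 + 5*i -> [732, 737, 742, 747, 752]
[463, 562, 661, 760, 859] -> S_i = 463 + 99*i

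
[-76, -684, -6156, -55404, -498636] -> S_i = -76*9^i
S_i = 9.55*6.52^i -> [9.55, 62.27, 405.97, 2646.95, 17258.13]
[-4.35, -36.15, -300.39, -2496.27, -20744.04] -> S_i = -4.35*8.31^i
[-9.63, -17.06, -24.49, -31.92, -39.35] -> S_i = -9.63 + -7.43*i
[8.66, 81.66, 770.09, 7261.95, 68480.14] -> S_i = 8.66*9.43^i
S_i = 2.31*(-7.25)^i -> [2.31, -16.75, 121.42, -880.29, 6382.11]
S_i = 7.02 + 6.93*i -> [7.02, 13.95, 20.88, 27.81, 34.74]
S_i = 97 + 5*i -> [97, 102, 107, 112, 117]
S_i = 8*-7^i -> [8, -56, 392, -2744, 19208]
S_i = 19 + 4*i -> [19, 23, 27, 31, 35]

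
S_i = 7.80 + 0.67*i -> [7.8, 8.47, 9.14, 9.81, 10.48]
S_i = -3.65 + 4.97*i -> [-3.65, 1.32, 6.29, 11.26, 16.23]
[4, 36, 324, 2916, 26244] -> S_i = 4*9^i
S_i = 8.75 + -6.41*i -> [8.75, 2.34, -4.07, -10.48, -16.89]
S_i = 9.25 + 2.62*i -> [9.25, 11.87, 14.49, 17.11, 19.73]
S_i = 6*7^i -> [6, 42, 294, 2058, 14406]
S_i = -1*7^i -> [-1, -7, -49, -343, -2401]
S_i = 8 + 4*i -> [8, 12, 16, 20, 24]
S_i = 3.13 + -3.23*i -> [3.13, -0.1, -3.33, -6.56, -9.79]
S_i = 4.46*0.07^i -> [4.46, 0.31, 0.02, 0.0, 0.0]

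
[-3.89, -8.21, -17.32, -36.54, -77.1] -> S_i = -3.89*2.11^i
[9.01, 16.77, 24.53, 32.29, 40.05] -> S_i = 9.01 + 7.76*i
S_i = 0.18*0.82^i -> [0.18, 0.15, 0.12, 0.1, 0.08]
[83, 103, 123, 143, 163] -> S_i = 83 + 20*i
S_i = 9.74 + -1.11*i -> [9.74, 8.63, 7.52, 6.41, 5.3]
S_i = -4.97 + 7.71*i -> [-4.97, 2.74, 10.45, 18.16, 25.87]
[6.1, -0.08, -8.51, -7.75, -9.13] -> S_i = Random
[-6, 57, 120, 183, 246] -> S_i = -6 + 63*i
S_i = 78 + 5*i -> [78, 83, 88, 93, 98]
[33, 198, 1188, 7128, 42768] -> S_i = 33*6^i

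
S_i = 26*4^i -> [26, 104, 416, 1664, 6656]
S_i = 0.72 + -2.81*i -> [0.72, -2.09, -4.9, -7.71, -10.52]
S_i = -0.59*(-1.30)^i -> [-0.59, 0.77, -1.0, 1.3, -1.69]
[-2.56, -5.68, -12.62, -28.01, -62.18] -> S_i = -2.56*2.22^i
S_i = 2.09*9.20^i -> [2.09, 19.23, 176.9, 1627.46, 14972.61]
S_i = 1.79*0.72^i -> [1.79, 1.29, 0.93, 0.67, 0.48]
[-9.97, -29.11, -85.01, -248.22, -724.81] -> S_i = -9.97*2.92^i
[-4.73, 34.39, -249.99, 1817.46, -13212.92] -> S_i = -4.73*(-7.27)^i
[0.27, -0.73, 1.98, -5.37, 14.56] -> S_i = 0.27*(-2.71)^i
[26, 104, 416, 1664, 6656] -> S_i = 26*4^i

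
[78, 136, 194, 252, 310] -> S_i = 78 + 58*i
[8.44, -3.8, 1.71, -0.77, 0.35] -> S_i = 8.44*(-0.45)^i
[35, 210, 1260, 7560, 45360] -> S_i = 35*6^i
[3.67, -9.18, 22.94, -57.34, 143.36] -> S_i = 3.67*(-2.50)^i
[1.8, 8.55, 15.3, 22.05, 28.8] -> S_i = 1.80 + 6.75*i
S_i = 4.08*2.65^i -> [4.08, 10.81, 28.65, 75.93, 201.21]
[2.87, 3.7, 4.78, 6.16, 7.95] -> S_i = 2.87*1.29^i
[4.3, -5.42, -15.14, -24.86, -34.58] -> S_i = 4.30 + -9.72*i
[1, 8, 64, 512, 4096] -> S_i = 1*8^i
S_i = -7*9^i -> [-7, -63, -567, -5103, -45927]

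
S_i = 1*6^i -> [1, 6, 36, 216, 1296]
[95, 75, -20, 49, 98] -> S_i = Random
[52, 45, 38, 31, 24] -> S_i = 52 + -7*i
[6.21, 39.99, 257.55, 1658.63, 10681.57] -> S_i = 6.21*6.44^i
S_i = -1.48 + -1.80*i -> [-1.48, -3.28, -5.08, -6.88, -8.68]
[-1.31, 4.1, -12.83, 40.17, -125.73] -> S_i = -1.31*(-3.13)^i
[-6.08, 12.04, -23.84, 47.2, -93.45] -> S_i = -6.08*(-1.98)^i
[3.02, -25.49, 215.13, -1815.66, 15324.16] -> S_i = 3.02*(-8.44)^i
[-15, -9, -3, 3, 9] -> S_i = -15 + 6*i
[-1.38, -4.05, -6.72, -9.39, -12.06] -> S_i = -1.38 + -2.67*i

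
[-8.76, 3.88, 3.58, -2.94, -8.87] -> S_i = Random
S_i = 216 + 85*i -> [216, 301, 386, 471, 556]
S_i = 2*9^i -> [2, 18, 162, 1458, 13122]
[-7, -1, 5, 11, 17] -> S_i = -7 + 6*i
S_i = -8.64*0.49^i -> [-8.64, -4.23, -2.07, -1.02, -0.5]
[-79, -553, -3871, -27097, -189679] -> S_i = -79*7^i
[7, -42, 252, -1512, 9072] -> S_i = 7*-6^i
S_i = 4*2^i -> [4, 8, 16, 32, 64]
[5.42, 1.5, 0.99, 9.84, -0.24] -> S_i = Random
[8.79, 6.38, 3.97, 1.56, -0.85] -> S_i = 8.79 + -2.41*i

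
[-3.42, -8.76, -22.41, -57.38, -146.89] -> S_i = -3.42*2.56^i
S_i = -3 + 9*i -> [-3, 6, 15, 24, 33]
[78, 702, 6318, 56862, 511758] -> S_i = 78*9^i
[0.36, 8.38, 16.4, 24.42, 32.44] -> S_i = 0.36 + 8.02*i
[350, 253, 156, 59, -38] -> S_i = 350 + -97*i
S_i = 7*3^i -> [7, 21, 63, 189, 567]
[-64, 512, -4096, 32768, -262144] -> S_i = -64*-8^i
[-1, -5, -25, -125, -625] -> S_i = -1*5^i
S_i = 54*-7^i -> [54, -378, 2646, -18522, 129654]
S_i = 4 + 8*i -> [4, 12, 20, 28, 36]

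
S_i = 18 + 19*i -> [18, 37, 56, 75, 94]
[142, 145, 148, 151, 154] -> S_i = 142 + 3*i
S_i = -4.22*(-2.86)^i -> [-4.22, 12.07, -34.52, 98.72, -282.34]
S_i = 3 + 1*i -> [3, 4, 5, 6, 7]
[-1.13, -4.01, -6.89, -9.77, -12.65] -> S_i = -1.13 + -2.88*i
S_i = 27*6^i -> [27, 162, 972, 5832, 34992]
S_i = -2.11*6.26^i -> [-2.11, -13.21, -82.69, -517.61, -3240.26]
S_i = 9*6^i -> [9, 54, 324, 1944, 11664]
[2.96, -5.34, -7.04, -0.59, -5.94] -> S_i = Random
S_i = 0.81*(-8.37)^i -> [0.81, -6.78, 56.75, -474.96, 3975.46]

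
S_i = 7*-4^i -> [7, -28, 112, -448, 1792]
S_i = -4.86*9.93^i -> [-4.86, -48.26, -479.22, -4758.65, -47253.42]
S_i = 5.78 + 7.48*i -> [5.78, 13.26, 20.74, 28.22, 35.7]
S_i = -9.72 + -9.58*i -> [-9.72, -19.3, -28.88, -38.46, -48.04]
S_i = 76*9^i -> [76, 684, 6156, 55404, 498636]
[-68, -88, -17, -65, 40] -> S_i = Random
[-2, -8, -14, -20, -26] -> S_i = -2 + -6*i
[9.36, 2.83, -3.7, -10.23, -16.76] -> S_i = 9.36 + -6.53*i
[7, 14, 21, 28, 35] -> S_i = 7 + 7*i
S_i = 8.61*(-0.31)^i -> [8.61, -2.67, 0.83, -0.26, 0.08]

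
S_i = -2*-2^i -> [-2, 4, -8, 16, -32]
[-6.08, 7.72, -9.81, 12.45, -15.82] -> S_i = -6.08*(-1.27)^i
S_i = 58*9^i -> [58, 522, 4698, 42282, 380538]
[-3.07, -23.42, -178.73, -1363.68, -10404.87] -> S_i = -3.07*7.63^i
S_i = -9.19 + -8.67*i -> [-9.19, -17.86, -26.53, -35.2, -43.87]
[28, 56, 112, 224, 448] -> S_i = 28*2^i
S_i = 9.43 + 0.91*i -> [9.43, 10.34, 11.25, 12.16, 13.07]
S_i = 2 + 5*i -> [2, 7, 12, 17, 22]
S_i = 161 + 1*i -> [161, 162, 163, 164, 165]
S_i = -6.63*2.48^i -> [-6.63, -16.44, -40.78, -101.13, -250.8]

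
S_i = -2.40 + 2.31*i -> [-2.4, -0.09, 2.22, 4.53, 6.84]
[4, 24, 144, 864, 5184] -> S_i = 4*6^i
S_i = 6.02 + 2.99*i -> [6.02, 9.01, 12.0, 14.99, 17.98]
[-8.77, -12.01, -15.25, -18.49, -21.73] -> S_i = -8.77 + -3.24*i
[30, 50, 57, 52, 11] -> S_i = Random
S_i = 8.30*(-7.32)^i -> [8.3, -60.76, 444.73, -3255.45, 23829.91]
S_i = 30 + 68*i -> [30, 98, 166, 234, 302]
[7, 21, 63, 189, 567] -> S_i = 7*3^i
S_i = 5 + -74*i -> [5, -69, -143, -217, -291]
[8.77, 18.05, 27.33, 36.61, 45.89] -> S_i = 8.77 + 9.28*i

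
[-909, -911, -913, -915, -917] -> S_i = -909 + -2*i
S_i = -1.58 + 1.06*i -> [-1.58, -0.52, 0.54, 1.6, 2.66]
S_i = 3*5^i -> [3, 15, 75, 375, 1875]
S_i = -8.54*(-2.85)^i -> [-8.54, 24.34, -69.37, 197.69, -563.43]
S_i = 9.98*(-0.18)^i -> [9.98, -1.8, 0.32, -0.06, 0.01]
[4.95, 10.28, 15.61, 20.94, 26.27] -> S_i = 4.95 + 5.33*i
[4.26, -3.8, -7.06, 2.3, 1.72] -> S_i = Random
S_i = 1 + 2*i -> [1, 3, 5, 7, 9]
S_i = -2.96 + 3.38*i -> [-2.96, 0.42, 3.8, 7.18, 10.56]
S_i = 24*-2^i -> [24, -48, 96, -192, 384]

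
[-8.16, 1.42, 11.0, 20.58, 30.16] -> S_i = -8.16 + 9.58*i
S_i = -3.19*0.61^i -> [-3.19, -1.95, -1.19, -0.72, -0.44]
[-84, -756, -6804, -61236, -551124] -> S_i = -84*9^i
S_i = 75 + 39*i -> [75, 114, 153, 192, 231]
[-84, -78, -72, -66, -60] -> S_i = -84 + 6*i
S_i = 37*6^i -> [37, 222, 1332, 7992, 47952]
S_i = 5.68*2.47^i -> [5.68, 14.03, 34.65, 85.59, 211.42]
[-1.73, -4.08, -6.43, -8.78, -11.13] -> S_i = -1.73 + -2.35*i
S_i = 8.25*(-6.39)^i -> [8.25, -52.72, 336.86, -2152.57, 13754.9]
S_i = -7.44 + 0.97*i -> [-7.44, -6.47, -5.5, -4.53, -3.56]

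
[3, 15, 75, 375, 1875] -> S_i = 3*5^i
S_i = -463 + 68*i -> [-463, -395, -327, -259, -191]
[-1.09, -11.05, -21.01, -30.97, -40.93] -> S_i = -1.09 + -9.96*i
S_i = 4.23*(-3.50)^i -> [4.23, -14.81, 51.82, -181.36, 634.76]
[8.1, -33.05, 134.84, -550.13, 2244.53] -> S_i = 8.10*(-4.08)^i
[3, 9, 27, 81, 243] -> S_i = 3*3^i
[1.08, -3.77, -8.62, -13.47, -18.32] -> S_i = 1.08 + -4.85*i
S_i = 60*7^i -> [60, 420, 2940, 20580, 144060]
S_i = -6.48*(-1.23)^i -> [-6.48, 7.97, -9.8, 12.06, -14.83]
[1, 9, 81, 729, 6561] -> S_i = 1*9^i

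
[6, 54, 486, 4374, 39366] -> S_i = 6*9^i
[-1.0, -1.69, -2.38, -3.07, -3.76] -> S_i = -1.00 + -0.69*i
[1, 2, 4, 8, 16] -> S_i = 1*2^i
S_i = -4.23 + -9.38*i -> [-4.23, -13.61, -22.99, -32.37, -41.75]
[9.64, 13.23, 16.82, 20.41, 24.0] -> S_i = 9.64 + 3.59*i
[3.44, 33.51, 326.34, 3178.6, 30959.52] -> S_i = 3.44*9.74^i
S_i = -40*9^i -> [-40, -360, -3240, -29160, -262440]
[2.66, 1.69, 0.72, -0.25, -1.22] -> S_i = 2.66 + -0.97*i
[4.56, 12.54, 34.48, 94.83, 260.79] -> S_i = 4.56*2.75^i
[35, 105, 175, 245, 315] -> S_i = 35 + 70*i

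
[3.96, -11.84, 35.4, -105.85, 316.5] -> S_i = 3.96*(-2.99)^i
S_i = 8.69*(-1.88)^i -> [8.69, -16.34, 30.71, -57.74, 108.56]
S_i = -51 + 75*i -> [-51, 24, 99, 174, 249]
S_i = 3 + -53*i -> [3, -50, -103, -156, -209]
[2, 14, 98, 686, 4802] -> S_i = 2*7^i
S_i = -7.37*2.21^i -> [-7.37, -16.29, -36.0, -79.55, -175.81]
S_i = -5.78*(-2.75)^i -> [-5.78, 15.9, -43.71, 120.21, -330.57]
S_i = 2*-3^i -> [2, -6, 18, -54, 162]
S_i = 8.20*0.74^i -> [8.2, 6.07, 4.49, 3.32, 2.46]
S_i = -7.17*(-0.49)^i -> [-7.17, 3.51, -1.72, 0.84, -0.41]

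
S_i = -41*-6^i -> [-41, 246, -1476, 8856, -53136]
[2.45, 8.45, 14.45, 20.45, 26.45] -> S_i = 2.45 + 6.00*i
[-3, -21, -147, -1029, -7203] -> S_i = -3*7^i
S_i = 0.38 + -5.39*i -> [0.38, -5.01, -10.4, -15.79, -21.18]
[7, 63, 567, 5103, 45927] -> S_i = 7*9^i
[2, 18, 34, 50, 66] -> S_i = 2 + 16*i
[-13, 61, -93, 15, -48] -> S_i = Random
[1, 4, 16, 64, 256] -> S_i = 1*4^i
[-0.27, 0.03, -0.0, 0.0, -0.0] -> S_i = -0.27*(-0.10)^i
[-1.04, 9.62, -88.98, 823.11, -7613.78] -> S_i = -1.04*(-9.25)^i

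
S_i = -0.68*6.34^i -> [-0.68, -4.31, -27.33, -173.29, -1098.67]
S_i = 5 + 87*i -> [5, 92, 179, 266, 353]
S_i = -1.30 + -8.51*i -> [-1.3, -9.81, -18.32, -26.83, -35.34]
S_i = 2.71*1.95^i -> [2.71, 5.28, 10.3, 20.09, 39.18]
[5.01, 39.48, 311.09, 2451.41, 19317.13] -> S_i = 5.01*7.88^i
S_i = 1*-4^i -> [1, -4, 16, -64, 256]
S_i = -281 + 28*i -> [-281, -253, -225, -197, -169]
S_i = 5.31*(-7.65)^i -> [5.31, -40.62, 310.75, -2377.27, 18186.13]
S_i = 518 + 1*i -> [518, 519, 520, 521, 522]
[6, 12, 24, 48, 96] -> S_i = 6*2^i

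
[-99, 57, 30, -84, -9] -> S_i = Random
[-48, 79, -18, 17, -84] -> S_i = Random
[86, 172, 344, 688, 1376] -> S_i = 86*2^i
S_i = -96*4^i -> [-96, -384, -1536, -6144, -24576]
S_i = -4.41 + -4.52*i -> [-4.41, -8.93, -13.45, -17.97, -22.49]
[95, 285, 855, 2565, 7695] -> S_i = 95*3^i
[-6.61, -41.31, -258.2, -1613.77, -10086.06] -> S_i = -6.61*6.25^i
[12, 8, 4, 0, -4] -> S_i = 12 + -4*i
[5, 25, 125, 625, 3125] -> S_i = 5*5^i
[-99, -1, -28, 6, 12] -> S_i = Random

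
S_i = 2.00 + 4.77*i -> [2.0, 6.77, 11.54, 16.31, 21.08]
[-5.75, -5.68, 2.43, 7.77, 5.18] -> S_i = Random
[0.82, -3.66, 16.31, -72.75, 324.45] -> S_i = 0.82*(-4.46)^i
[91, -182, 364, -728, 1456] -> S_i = 91*-2^i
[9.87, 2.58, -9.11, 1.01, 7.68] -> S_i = Random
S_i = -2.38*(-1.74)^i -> [-2.38, 4.14, -7.21, 12.54, -21.82]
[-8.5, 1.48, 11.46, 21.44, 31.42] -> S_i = -8.50 + 9.98*i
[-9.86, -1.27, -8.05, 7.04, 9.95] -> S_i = Random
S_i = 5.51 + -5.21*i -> [5.51, 0.3, -4.91, -10.12, -15.33]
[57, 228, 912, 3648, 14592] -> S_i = 57*4^i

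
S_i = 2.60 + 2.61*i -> [2.6, 5.21, 7.82, 10.43, 13.04]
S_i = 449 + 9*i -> [449, 458, 467, 476, 485]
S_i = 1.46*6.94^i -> [1.46, 10.13, 70.32, 488.01, 3386.81]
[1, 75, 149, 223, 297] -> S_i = 1 + 74*i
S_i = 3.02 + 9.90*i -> [3.02, 12.92, 22.82, 32.72, 42.62]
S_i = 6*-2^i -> [6, -12, 24, -48, 96]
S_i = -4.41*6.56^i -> [-4.41, -28.93, -189.78, -1244.94, -8166.84]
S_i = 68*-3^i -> [68, -204, 612, -1836, 5508]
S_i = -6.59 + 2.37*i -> [-6.59, -4.22, -1.85, 0.52, 2.89]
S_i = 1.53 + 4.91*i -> [1.53, 6.44, 11.35, 16.26, 21.17]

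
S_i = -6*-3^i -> [-6, 18, -54, 162, -486]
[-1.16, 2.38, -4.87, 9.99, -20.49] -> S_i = -1.16*(-2.05)^i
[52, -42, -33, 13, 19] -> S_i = Random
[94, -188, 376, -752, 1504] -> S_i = 94*-2^i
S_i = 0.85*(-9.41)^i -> [0.85, -8.0, 75.27, -708.25, 6664.65]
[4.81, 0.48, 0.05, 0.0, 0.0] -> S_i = 4.81*0.10^i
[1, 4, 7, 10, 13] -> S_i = 1 + 3*i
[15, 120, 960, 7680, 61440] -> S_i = 15*8^i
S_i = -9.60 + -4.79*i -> [-9.6, -14.39, -19.18, -23.97, -28.76]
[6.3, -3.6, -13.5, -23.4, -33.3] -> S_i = 6.30 + -9.90*i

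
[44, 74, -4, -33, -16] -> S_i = Random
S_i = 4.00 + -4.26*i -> [4.0, -0.26, -4.52, -8.78, -13.04]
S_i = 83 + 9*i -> [83, 92, 101, 110, 119]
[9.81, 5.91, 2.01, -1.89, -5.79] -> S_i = 9.81 + -3.90*i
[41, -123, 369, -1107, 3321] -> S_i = 41*-3^i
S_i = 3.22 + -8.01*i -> [3.22, -4.79, -12.8, -20.81, -28.82]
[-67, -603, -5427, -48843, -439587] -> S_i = -67*9^i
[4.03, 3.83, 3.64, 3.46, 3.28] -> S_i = 4.03*0.95^i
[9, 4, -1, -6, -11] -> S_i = 9 + -5*i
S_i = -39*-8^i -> [-39, 312, -2496, 19968, -159744]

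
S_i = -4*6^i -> [-4, -24, -144, -864, -5184]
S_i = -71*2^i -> [-71, -142, -284, -568, -1136]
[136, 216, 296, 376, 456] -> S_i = 136 + 80*i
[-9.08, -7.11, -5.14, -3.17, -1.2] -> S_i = -9.08 + 1.97*i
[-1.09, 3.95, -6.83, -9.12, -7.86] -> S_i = Random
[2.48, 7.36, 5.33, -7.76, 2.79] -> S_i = Random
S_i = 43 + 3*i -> [43, 46, 49, 52, 55]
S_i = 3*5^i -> [3, 15, 75, 375, 1875]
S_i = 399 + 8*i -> [399, 407, 415, 423, 431]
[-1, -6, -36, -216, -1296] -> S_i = -1*6^i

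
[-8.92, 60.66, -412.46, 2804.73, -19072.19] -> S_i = -8.92*(-6.80)^i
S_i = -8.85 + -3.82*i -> [-8.85, -12.67, -16.49, -20.31, -24.13]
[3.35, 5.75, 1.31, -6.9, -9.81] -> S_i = Random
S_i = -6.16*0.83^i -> [-6.16, -5.11, -4.24, -3.52, -2.92]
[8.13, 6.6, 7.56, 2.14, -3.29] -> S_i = Random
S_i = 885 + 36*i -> [885, 921, 957, 993, 1029]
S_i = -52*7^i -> [-52, -364, -2548, -17836, -124852]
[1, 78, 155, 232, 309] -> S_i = 1 + 77*i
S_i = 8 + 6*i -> [8, 14, 20, 26, 32]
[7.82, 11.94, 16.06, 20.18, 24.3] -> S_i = 7.82 + 4.12*i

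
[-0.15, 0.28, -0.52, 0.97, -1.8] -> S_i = -0.15*(-1.86)^i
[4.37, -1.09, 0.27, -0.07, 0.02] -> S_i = 4.37*(-0.25)^i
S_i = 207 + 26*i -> [207, 233, 259, 285, 311]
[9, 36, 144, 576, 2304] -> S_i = 9*4^i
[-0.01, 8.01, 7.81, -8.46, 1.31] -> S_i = Random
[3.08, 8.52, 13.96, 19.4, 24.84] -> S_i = 3.08 + 5.44*i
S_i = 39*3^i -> [39, 117, 351, 1053, 3159]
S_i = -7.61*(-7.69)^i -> [-7.61, 58.52, -450.03, 3460.7, -26612.77]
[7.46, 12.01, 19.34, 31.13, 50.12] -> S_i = 7.46*1.61^i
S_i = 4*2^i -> [4, 8, 16, 32, 64]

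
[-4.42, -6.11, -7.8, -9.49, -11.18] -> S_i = -4.42 + -1.69*i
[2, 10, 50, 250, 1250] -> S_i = 2*5^i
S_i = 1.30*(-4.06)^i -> [1.3, -5.28, 21.43, -87.0, 353.22]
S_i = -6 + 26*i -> [-6, 20, 46, 72, 98]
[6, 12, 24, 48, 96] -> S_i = 6*2^i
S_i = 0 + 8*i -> [0, 8, 16, 24, 32]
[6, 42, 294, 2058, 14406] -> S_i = 6*7^i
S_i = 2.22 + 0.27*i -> [2.22, 2.49, 2.76, 3.03, 3.3]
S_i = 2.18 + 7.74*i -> [2.18, 9.92, 17.66, 25.4, 33.14]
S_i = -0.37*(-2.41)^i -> [-0.37, 0.89, -2.15, 5.18, -12.48]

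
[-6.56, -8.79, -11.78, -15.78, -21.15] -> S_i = -6.56*1.34^i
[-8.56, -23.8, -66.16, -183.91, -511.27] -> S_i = -8.56*2.78^i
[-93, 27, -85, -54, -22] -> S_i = Random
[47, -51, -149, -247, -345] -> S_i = 47 + -98*i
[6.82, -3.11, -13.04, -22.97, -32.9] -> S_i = 6.82 + -9.93*i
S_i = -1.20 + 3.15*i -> [-1.2, 1.95, 5.1, 8.25, 11.4]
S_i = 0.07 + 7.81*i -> [0.07, 7.88, 15.69, 23.5, 31.31]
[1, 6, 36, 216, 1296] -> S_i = 1*6^i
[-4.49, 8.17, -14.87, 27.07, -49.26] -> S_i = -4.49*(-1.82)^i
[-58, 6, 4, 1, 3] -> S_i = Random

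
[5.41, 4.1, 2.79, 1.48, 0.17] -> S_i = 5.41 + -1.31*i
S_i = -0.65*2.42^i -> [-0.65, -1.57, -3.81, -9.21, -22.29]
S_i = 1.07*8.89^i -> [1.07, 9.51, 84.56, 751.78, 6683.3]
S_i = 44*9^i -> [44, 396, 3564, 32076, 288684]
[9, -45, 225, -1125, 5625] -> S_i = 9*-5^i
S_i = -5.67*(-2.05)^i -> [-5.67, 11.62, -23.83, 48.85, -100.14]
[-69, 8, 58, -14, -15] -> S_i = Random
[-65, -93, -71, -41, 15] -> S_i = Random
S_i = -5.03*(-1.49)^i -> [-5.03, 7.49, -11.17, 16.64, -24.79]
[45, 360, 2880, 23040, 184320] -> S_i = 45*8^i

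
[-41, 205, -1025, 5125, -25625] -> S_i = -41*-5^i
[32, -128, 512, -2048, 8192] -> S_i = 32*-4^i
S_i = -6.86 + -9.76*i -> [-6.86, -16.62, -26.38, -36.14, -45.9]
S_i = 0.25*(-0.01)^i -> [0.25, -0.0, 0.0, -0.0, 0.0]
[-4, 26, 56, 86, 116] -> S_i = -4 + 30*i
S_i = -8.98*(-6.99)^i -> [-8.98, 62.77, -438.76, 3066.96, -21438.04]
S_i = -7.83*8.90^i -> [-7.83, -69.69, -620.21, -5519.91, -49127.17]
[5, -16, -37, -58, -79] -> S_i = 5 + -21*i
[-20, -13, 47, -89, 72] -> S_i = Random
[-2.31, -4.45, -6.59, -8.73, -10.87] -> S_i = -2.31 + -2.14*i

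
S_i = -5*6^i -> [-5, -30, -180, -1080, -6480]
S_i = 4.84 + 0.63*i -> [4.84, 5.47, 6.1, 6.73, 7.36]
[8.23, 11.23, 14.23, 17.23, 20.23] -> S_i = 8.23 + 3.00*i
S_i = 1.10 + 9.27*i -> [1.1, 10.37, 19.64, 28.91, 38.18]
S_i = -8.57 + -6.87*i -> [-8.57, -15.44, -22.31, -29.18, -36.05]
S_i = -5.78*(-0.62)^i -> [-5.78, 3.58, -2.22, 1.38, -0.85]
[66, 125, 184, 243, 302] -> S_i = 66 + 59*i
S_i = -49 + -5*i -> [-49, -54, -59, -64, -69]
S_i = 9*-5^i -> [9, -45, 225, -1125, 5625]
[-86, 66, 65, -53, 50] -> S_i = Random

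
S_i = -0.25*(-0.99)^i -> [-0.25, 0.25, -0.25, 0.24, -0.24]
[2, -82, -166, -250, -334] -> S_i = 2 + -84*i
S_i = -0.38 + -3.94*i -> [-0.38, -4.32, -8.26, -12.2, -16.14]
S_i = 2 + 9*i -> [2, 11, 20, 29, 38]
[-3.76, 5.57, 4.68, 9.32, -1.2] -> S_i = Random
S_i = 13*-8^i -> [13, -104, 832, -6656, 53248]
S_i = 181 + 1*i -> [181, 182, 183, 184, 185]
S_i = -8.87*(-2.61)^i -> [-8.87, 23.15, -60.42, 157.7, -411.61]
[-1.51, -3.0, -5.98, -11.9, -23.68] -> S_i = -1.51*1.99^i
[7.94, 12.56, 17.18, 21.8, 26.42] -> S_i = 7.94 + 4.62*i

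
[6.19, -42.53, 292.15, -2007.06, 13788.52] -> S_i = 6.19*(-6.87)^i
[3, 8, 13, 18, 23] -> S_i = 3 + 5*i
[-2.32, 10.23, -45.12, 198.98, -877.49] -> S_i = -2.32*(-4.41)^i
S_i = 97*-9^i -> [97, -873, 7857, -70713, 636417]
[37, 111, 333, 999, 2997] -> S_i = 37*3^i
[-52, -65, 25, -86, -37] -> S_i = Random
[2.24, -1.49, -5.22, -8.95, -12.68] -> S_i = 2.24 + -3.73*i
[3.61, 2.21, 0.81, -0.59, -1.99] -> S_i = 3.61 + -1.40*i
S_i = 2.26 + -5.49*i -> [2.26, -3.23, -8.72, -14.21, -19.7]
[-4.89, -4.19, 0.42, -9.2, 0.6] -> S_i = Random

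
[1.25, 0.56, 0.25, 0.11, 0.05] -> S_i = 1.25*0.45^i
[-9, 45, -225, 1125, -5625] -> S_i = -9*-5^i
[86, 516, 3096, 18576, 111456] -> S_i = 86*6^i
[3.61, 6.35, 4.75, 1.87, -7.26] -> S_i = Random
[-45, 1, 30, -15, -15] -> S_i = Random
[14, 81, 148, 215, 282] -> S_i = 14 + 67*i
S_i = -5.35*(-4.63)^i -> [-5.35, 24.77, -114.69, 531.0, -2458.54]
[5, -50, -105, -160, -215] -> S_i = 5 + -55*i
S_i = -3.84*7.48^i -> [-3.84, -28.72, -214.85, -1607.07, -12020.92]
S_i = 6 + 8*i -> [6, 14, 22, 30, 38]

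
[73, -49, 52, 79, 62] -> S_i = Random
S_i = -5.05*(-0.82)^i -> [-5.05, 4.14, -3.4, 2.78, -2.28]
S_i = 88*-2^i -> [88, -176, 352, -704, 1408]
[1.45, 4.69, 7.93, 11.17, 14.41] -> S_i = 1.45 + 3.24*i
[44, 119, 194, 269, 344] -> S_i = 44 + 75*i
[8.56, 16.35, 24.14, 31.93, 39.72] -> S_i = 8.56 + 7.79*i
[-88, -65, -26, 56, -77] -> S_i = Random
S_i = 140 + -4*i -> [140, 136, 132, 128, 124]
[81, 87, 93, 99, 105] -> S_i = 81 + 6*i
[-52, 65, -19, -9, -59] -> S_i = Random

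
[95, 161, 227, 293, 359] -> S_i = 95 + 66*i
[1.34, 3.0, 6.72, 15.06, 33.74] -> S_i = 1.34*2.24^i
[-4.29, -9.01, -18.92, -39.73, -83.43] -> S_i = -4.29*2.10^i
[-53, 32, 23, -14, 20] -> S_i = Random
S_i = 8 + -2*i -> [8, 6, 4, 2, 0]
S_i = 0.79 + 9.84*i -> [0.79, 10.63, 20.47, 30.31, 40.15]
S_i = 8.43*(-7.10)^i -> [8.43, -59.85, 424.96, -3017.19, 21422.05]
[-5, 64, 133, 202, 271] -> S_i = -5 + 69*i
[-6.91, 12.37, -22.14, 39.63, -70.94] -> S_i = -6.91*(-1.79)^i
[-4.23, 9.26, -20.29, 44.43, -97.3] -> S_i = -4.23*(-2.19)^i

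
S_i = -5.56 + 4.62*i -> [-5.56, -0.94, 3.68, 8.3, 12.92]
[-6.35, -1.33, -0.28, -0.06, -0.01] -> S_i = -6.35*0.21^i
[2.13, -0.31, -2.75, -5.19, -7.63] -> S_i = 2.13 + -2.44*i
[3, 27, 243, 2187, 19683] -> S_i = 3*9^i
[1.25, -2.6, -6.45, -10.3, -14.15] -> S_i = 1.25 + -3.85*i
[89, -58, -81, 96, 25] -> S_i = Random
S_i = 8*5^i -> [8, 40, 200, 1000, 5000]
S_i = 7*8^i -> [7, 56, 448, 3584, 28672]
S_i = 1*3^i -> [1, 3, 9, 27, 81]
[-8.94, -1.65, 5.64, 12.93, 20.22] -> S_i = -8.94 + 7.29*i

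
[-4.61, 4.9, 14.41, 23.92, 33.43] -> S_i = -4.61 + 9.51*i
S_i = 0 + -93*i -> [0, -93, -186, -279, -372]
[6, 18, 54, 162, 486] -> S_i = 6*3^i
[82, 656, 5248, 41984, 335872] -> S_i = 82*8^i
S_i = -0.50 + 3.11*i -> [-0.5, 2.61, 5.72, 8.83, 11.94]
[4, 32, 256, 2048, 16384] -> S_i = 4*8^i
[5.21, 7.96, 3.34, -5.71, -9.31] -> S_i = Random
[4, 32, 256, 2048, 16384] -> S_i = 4*8^i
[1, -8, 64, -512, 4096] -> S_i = 1*-8^i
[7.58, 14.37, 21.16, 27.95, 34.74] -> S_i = 7.58 + 6.79*i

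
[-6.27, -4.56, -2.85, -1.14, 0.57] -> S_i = -6.27 + 1.71*i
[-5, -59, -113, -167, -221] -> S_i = -5 + -54*i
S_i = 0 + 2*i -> [0, 2, 4, 6, 8]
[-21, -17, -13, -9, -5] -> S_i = -21 + 4*i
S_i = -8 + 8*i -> [-8, 0, 8, 16, 24]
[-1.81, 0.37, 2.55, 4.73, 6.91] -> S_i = -1.81 + 2.18*i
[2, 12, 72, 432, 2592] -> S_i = 2*6^i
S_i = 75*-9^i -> [75, -675, 6075, -54675, 492075]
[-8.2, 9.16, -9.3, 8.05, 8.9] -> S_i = Random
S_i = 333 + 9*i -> [333, 342, 351, 360, 369]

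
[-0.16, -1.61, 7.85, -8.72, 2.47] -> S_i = Random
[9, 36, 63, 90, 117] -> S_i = 9 + 27*i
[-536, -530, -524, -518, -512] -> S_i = -536 + 6*i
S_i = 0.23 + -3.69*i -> [0.23, -3.46, -7.15, -10.84, -14.53]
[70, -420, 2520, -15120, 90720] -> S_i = 70*-6^i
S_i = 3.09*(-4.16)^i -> [3.09, -12.85, 53.47, -222.45, 925.4]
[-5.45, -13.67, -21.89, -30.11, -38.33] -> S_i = -5.45 + -8.22*i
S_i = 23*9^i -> [23, 207, 1863, 16767, 150903]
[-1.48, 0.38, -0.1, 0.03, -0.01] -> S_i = -1.48*(-0.26)^i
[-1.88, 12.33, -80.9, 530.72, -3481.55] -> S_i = -1.88*(-6.56)^i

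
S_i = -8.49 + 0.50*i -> [-8.49, -7.99, -7.49, -6.99, -6.49]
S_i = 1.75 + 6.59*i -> [1.75, 8.34, 14.93, 21.52, 28.11]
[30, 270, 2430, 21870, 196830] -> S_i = 30*9^i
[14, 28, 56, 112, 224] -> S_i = 14*2^i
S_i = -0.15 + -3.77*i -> [-0.15, -3.92, -7.69, -11.46, -15.23]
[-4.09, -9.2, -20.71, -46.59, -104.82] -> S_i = -4.09*2.25^i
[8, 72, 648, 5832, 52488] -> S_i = 8*9^i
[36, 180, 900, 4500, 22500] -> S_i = 36*5^i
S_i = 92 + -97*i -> [92, -5, -102, -199, -296]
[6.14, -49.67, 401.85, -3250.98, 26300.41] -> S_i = 6.14*(-8.09)^i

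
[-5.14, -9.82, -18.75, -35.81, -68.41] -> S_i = -5.14*1.91^i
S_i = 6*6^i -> [6, 36, 216, 1296, 7776]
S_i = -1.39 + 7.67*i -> [-1.39, 6.28, 13.95, 21.62, 29.29]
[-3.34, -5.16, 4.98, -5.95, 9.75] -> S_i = Random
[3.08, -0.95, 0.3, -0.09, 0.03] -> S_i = 3.08*(-0.31)^i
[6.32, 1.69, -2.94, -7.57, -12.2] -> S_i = 6.32 + -4.63*i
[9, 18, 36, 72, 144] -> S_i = 9*2^i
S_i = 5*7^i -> [5, 35, 245, 1715, 12005]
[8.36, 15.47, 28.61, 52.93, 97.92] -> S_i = 8.36*1.85^i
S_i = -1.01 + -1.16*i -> [-1.01, -2.17, -3.33, -4.49, -5.65]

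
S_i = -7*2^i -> [-7, -14, -28, -56, -112]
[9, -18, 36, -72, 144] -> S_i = 9*-2^i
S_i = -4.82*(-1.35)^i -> [-4.82, 6.51, -8.78, 11.86, -16.01]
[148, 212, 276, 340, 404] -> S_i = 148 + 64*i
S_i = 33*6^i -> [33, 198, 1188, 7128, 42768]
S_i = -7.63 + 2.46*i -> [-7.63, -5.17, -2.71, -0.25, 2.21]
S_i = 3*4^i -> [3, 12, 48, 192, 768]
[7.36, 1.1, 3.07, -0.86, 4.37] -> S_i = Random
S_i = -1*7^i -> [-1, -7, -49, -343, -2401]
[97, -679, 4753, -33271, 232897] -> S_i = 97*-7^i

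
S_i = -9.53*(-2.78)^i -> [-9.53, 26.49, -73.65, 204.75, -569.21]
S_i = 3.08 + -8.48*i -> [3.08, -5.4, -13.88, -22.36, -30.84]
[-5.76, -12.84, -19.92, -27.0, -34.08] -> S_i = -5.76 + -7.08*i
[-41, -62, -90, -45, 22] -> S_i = Random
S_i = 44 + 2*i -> [44, 46, 48, 50, 52]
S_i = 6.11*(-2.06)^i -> [6.11, -12.59, 25.93, -53.41, 110.03]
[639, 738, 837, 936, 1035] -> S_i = 639 + 99*i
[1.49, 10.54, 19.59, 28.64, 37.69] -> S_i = 1.49 + 9.05*i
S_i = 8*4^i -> [8, 32, 128, 512, 2048]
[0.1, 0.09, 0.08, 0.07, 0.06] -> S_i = 0.10*0.88^i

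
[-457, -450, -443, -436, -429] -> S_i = -457 + 7*i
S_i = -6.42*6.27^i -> [-6.42, -40.25, -252.39, -1582.48, -9922.14]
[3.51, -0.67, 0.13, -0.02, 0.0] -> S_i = 3.51*(-0.19)^i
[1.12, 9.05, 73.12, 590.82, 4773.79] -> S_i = 1.12*8.08^i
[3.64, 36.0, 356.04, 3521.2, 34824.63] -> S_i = 3.64*9.89^i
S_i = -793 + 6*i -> [-793, -787, -781, -775, -769]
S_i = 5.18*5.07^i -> [5.18, 26.26, 133.15, 675.08, 3422.64]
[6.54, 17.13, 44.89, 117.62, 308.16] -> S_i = 6.54*2.62^i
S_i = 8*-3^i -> [8, -24, 72, -216, 648]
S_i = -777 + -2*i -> [-777, -779, -781, -783, -785]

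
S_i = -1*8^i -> [-1, -8, -64, -512, -4096]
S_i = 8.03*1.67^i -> [8.03, 13.41, 22.39, 37.4, 62.46]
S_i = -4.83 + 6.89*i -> [-4.83, 2.06, 8.95, 15.84, 22.73]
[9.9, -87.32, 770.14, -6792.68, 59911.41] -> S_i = 9.90*(-8.82)^i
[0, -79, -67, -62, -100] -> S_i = Random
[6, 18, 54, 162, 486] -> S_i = 6*3^i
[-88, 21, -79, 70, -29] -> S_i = Random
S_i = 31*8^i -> [31, 248, 1984, 15872, 126976]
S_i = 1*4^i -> [1, 4, 16, 64, 256]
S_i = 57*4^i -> [57, 228, 912, 3648, 14592]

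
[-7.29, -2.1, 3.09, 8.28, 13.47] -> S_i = -7.29 + 5.19*i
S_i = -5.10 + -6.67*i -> [-5.1, -11.77, -18.44, -25.11, -31.78]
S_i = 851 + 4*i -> [851, 855, 859, 863, 867]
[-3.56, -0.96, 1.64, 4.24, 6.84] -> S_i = -3.56 + 2.60*i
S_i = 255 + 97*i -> [255, 352, 449, 546, 643]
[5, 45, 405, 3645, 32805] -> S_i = 5*9^i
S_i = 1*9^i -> [1, 9, 81, 729, 6561]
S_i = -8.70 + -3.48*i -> [-8.7, -12.18, -15.66, -19.14, -22.62]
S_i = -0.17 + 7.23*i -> [-0.17, 7.06, 14.29, 21.52, 28.75]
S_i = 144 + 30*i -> [144, 174, 204, 234, 264]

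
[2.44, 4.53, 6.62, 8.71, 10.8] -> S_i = 2.44 + 2.09*i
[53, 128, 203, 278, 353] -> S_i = 53 + 75*i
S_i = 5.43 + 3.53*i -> [5.43, 8.96, 12.49, 16.02, 19.55]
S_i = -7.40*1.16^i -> [-7.4, -8.58, -9.96, -11.55, -13.4]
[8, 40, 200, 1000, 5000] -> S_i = 8*5^i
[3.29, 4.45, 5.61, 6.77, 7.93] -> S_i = 3.29 + 1.16*i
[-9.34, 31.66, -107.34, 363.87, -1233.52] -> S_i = -9.34*(-3.39)^i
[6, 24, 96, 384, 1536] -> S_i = 6*4^i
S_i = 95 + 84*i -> [95, 179, 263, 347, 431]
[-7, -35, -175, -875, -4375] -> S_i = -7*5^i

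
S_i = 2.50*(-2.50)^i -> [2.5, -6.25, 15.62, -39.06, 97.66]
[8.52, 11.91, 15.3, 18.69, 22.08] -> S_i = 8.52 + 3.39*i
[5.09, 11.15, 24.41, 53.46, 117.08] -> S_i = 5.09*2.19^i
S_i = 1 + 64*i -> [1, 65, 129, 193, 257]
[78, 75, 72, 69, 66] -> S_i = 78 + -3*i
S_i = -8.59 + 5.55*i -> [-8.59, -3.04, 2.51, 8.06, 13.61]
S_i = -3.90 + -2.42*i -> [-3.9, -6.32, -8.74, -11.16, -13.58]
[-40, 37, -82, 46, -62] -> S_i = Random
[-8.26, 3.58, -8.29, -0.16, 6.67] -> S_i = Random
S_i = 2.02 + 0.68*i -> [2.02, 2.7, 3.38, 4.06, 4.74]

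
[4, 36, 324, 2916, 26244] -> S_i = 4*9^i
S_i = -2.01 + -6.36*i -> [-2.01, -8.37, -14.73, -21.09, -27.45]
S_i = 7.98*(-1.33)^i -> [7.98, -10.61, 14.12, -18.77, 24.97]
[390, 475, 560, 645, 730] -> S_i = 390 + 85*i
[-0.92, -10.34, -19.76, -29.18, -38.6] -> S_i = -0.92 + -9.42*i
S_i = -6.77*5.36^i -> [-6.77, -36.29, -194.5, -1042.52, -5587.89]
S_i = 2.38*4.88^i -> [2.38, 11.61, 56.68, 276.59, 1349.76]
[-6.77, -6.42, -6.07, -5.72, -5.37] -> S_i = -6.77 + 0.35*i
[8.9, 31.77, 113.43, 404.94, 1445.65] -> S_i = 8.90*3.57^i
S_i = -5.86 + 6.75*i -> [-5.86, 0.89, 7.64, 14.39, 21.14]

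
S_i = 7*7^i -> [7, 49, 343, 2401, 16807]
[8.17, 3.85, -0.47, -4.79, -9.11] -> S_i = 8.17 + -4.32*i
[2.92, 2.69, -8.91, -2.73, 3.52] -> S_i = Random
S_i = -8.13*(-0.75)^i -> [-8.13, 6.1, -4.57, 3.43, -2.57]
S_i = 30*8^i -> [30, 240, 1920, 15360, 122880]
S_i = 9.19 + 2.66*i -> [9.19, 11.85, 14.51, 17.17, 19.83]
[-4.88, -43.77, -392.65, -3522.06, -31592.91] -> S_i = -4.88*8.97^i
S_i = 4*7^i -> [4, 28, 196, 1372, 9604]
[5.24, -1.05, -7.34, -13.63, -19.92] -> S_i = 5.24 + -6.29*i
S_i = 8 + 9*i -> [8, 17, 26, 35, 44]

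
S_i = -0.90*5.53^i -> [-0.9, -4.98, -27.52, -152.2, -841.67]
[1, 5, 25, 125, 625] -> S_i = 1*5^i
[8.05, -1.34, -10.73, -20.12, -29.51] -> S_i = 8.05 + -9.39*i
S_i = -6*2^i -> [-6, -12, -24, -48, -96]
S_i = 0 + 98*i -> [0, 98, 196, 294, 392]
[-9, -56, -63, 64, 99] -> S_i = Random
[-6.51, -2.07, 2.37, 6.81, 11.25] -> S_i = -6.51 + 4.44*i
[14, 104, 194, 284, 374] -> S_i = 14 + 90*i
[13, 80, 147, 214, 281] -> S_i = 13 + 67*i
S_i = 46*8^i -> [46, 368, 2944, 23552, 188416]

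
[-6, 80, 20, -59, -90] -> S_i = Random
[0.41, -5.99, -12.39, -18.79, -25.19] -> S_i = 0.41 + -6.40*i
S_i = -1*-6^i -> [-1, 6, -36, 216, -1296]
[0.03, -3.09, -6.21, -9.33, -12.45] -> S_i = 0.03 + -3.12*i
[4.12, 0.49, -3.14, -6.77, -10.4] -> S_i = 4.12 + -3.63*i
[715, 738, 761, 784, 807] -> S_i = 715 + 23*i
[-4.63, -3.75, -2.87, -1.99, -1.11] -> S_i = -4.63 + 0.88*i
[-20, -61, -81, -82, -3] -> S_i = Random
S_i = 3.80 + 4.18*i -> [3.8, 7.98, 12.16, 16.34, 20.52]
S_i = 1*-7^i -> [1, -7, 49, -343, 2401]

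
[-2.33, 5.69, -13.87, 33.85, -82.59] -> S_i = -2.33*(-2.44)^i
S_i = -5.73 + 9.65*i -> [-5.73, 3.92, 13.57, 23.22, 32.87]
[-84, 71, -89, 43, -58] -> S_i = Random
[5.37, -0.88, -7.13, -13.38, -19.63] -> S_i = 5.37 + -6.25*i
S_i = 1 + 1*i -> [1, 2, 3, 4, 5]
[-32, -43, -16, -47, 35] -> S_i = Random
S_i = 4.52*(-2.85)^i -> [4.52, -12.88, 36.71, -104.63, 298.21]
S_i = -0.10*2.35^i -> [-0.1, -0.24, -0.55, -1.3, -3.05]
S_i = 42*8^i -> [42, 336, 2688, 21504, 172032]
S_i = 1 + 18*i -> [1, 19, 37, 55, 73]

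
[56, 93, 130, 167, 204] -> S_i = 56 + 37*i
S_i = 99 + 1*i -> [99, 100, 101, 102, 103]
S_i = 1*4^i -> [1, 4, 16, 64, 256]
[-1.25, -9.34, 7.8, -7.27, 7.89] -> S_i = Random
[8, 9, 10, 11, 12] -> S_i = 8 + 1*i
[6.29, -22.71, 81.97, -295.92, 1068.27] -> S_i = 6.29*(-3.61)^i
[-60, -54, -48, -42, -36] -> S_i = -60 + 6*i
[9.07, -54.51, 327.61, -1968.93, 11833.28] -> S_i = 9.07*(-6.01)^i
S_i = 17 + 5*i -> [17, 22, 27, 32, 37]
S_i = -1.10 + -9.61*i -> [-1.1, -10.71, -20.32, -29.93, -39.54]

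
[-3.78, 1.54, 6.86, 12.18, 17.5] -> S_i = -3.78 + 5.32*i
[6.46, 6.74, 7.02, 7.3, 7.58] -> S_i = 6.46 + 0.28*i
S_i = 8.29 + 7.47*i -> [8.29, 15.76, 23.23, 30.7, 38.17]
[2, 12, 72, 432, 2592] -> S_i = 2*6^i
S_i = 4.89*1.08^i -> [4.89, 5.28, 5.7, 6.16, 6.65]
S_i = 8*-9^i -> [8, -72, 648, -5832, 52488]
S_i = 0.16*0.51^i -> [0.16, 0.08, 0.04, 0.02, 0.01]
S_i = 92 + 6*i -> [92, 98, 104, 110, 116]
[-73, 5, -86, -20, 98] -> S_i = Random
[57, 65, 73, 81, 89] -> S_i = 57 + 8*i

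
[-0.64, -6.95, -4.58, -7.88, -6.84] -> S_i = Random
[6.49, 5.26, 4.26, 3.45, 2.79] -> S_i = 6.49*0.81^i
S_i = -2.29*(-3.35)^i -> [-2.29, 7.67, -25.7, 86.09, -288.41]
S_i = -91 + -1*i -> [-91, -92, -93, -94, -95]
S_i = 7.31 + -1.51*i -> [7.31, 5.8, 4.29, 2.78, 1.27]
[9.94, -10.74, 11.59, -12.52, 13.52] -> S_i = 9.94*(-1.08)^i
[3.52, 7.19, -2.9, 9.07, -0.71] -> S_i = Random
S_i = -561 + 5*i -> [-561, -556, -551, -546, -541]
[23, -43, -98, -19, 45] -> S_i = Random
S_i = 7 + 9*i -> [7, 16, 25, 34, 43]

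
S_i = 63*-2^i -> [63, -126, 252, -504, 1008]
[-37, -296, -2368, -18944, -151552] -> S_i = -37*8^i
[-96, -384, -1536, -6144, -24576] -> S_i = -96*4^i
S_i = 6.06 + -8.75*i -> [6.06, -2.69, -11.44, -20.19, -28.94]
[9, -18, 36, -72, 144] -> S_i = 9*-2^i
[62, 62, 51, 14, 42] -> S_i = Random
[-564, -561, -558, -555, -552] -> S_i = -564 + 3*i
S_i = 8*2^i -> [8, 16, 32, 64, 128]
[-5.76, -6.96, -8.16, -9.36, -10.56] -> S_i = -5.76 + -1.20*i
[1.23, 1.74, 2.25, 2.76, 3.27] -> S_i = 1.23 + 0.51*i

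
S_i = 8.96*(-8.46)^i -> [8.96, -75.8, 641.28, -5425.24, 45897.55]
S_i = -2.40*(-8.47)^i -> [-2.4, 20.33, -172.18, 1458.35, -12352.22]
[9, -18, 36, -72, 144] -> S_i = 9*-2^i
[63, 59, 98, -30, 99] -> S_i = Random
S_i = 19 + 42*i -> [19, 61, 103, 145, 187]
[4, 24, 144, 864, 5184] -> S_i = 4*6^i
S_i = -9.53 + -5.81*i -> [-9.53, -15.34, -21.15, -26.96, -32.77]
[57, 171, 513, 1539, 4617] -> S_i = 57*3^i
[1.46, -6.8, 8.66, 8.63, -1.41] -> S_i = Random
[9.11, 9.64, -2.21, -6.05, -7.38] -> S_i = Random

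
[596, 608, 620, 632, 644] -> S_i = 596 + 12*i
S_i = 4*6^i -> [4, 24, 144, 864, 5184]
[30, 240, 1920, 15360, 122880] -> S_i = 30*8^i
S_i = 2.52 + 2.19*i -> [2.52, 4.71, 6.9, 9.09, 11.28]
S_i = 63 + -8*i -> [63, 55, 47, 39, 31]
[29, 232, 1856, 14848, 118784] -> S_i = 29*8^i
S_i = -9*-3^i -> [-9, 27, -81, 243, -729]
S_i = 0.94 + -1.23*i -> [0.94, -0.29, -1.52, -2.75, -3.98]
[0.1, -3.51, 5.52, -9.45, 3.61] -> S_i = Random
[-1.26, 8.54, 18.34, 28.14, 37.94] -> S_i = -1.26 + 9.80*i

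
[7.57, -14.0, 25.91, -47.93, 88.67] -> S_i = 7.57*(-1.85)^i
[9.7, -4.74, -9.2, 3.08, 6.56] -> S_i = Random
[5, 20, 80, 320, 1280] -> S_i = 5*4^i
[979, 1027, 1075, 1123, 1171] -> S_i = 979 + 48*i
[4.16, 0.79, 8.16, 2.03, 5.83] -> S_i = Random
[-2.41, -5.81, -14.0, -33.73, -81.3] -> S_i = -2.41*2.41^i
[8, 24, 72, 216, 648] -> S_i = 8*3^i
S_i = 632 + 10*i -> [632, 642, 652, 662, 672]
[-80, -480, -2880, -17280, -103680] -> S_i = -80*6^i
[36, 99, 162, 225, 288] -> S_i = 36 + 63*i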